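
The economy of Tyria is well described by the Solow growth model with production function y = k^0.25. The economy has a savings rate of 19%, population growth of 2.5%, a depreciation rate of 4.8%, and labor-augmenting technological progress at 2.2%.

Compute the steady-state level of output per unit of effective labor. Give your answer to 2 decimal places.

y* = 1.26

Steady state requires s·f(k) = (n + g + δ)·k, i.e. s·k^α = (n + g + δ)·k.
Rearranging, k^(1−α) = s / (n + g + δ).
k^0.75 = 0.19 / (0.025 + 0.022 + 0.048) = 0.19 / 0.095 = 2.0000
k* = 2.0000^(1/0.75) ≈ 2.5198
y* = (k*)^α = 2.5198^0.25 ≈ 1.2599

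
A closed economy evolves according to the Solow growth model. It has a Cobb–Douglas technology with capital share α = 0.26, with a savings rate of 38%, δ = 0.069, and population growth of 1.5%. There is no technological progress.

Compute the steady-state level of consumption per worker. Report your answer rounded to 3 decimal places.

c* ≈ 1.054

At the steady state, Δk = 0, so s·k^α = (n + δ)·k.
Rearranging, k^(1−α) = s / (n + δ).
k^0.74 = 0.38 / (0.015 + 0.069) = 0.38 / 0.084 = 4.5238
k* = 4.5238^(1/0.74) ≈ 7.6880
y* = (k*)^α = 7.6880^0.26 ≈ 1.6995
c* = (1 − s)·y* = (1 − 0.38) × 1.6995 ≈ 1.0537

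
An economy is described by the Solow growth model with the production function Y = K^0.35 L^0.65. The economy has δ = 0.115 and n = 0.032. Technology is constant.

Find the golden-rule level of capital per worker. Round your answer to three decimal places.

k_gold ≈ 3.799

The golden rule sets f'(k) = n + δ, i.e. α·k^(α−1) = n + δ.
So k^(1−α) = α / (n + δ) = 0.35 / 0.147 = 2.3810.
k_gold = 2.3810^(1/0.65) ≈ 3.7987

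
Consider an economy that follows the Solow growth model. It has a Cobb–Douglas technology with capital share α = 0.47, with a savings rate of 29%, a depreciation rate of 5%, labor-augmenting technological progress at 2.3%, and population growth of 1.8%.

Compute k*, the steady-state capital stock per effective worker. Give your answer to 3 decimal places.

In steady state, investment equals break-even investment: s·k^α = (n + g + δ)·k.
Dividing both sides by k: k^(1−α) = s / (n + g + δ).
k^0.53 = 0.29 / (0.018 + 0.023 + 0.050) = 0.29 / 0.091 = 3.1868
k* = 3.1868^(1/0.53) ≈ 8.9069

k* ≈ 8.907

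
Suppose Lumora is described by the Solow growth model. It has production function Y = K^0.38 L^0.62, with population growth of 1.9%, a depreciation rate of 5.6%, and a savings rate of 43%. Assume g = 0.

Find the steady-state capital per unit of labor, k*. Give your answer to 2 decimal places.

At the steady state, Δk = 0, so s·k^α = (n + δ)·k.
Dividing both sides by k: k^(1−α) = s / (n + δ).
k^0.62 = 0.43 / (0.019 + 0.056) = 0.43 / 0.075 = 5.7333
k* = 5.7333^(1/0.62) ≈ 16.7199

k* ≈ 16.72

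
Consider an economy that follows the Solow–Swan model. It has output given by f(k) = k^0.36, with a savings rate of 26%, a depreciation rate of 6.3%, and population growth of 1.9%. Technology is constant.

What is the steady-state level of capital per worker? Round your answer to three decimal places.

k* = 6.068

At the steady state, Δk = 0, so s·k^α = (n + δ)·k.
Rearranging, k^(1−α) = s / (n + δ).
k^0.64 = 0.26 / (0.019 + 0.063) = 0.26 / 0.082 = 3.1707
k* = 3.1707^(1/0.64) ≈ 6.0681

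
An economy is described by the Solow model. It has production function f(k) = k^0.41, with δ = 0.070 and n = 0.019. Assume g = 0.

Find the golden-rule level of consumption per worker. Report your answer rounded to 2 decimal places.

c_gold ≈ 1.71

At the golden rule, f'(k) = n + δ, so α·k^(α−1) = n + δ and k_gold = (α/(n + δ))^(1/(1−α)).
k_gold = (0.41/0.089)^(1/0.59) = 4.6067^1.6949 ≈ 13.3162
c_gold = f(k_gold) − (n + δ)·k_gold = 2.8907 − 0.089×13.3162 ≈ 1.7056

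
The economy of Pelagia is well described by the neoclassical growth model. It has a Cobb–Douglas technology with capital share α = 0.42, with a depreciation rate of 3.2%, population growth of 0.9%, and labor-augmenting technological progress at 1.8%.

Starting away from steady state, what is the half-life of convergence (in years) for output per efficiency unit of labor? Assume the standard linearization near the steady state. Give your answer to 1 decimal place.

Near the steady state the convergence rate is λ = (1 − α)(n + g + δ).
λ = (1 − 0.42) × 0.059 = 0.58 × 0.059 = 0.03422
Half-life = ln 2 / λ = 0.6931 / 0.03422 ≈ 20.25 years

half-life ≈ 20.3 years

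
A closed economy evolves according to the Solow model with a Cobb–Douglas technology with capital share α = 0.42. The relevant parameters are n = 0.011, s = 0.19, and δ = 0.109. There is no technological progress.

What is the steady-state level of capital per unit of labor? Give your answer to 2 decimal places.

In steady state, investment equals break-even investment: s·k^α = (n + δ)·k.
Rearranging, k^(1−α) = s / (n + δ).
k^0.58 = 0.19 / (0.011 + 0.109) = 0.19 / 0.120 = 1.5833
k* = 1.5833^(1/0.58) ≈ 2.2084

k* = 2.21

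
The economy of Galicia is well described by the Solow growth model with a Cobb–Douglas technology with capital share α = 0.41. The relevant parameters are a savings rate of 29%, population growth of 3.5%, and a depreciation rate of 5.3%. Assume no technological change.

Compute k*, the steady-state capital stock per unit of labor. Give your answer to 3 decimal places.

In steady state, investment equals break-even investment: s·k^α = (n + δ)·k.
Rearranging, k^(1−α) = s / (n + δ).
k^0.59 = 0.29 / (0.035 + 0.053) = 0.29 / 0.088 = 3.2955
k* = 3.2955^(1/0.59) ≈ 7.5480

k* ≈ 7.548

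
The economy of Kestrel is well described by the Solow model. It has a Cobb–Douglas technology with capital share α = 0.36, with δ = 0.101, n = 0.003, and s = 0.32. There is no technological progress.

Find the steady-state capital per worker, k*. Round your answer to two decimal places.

Steady state requires s·f(k) = (n + δ)·k, i.e. s·k^α = (n + δ)·k.
Rearranging, k^(1−α) = s / (n + δ).
k^0.64 = 0.32 / (0.003 + 0.101) = 0.32 / 0.104 = 3.0769
k* = 3.0769^(1/0.64) ≈ 5.7900

k* ≈ 5.79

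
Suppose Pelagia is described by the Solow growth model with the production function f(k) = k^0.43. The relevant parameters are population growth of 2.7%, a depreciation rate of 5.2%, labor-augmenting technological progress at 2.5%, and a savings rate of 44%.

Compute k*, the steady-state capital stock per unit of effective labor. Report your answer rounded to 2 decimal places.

Steady state requires s·f(k) = (n + g + δ)·k, i.e. s·k^α = (n + g + δ)·k.
Dividing both sides by k: k^(1−α) = s / (n + g + δ).
k^0.57 = 0.44 / (0.027 + 0.025 + 0.052) = 0.44 / 0.104 = 4.2308
k* = 4.2308^(1/0.57) ≈ 12.5599

k* ≈ 12.56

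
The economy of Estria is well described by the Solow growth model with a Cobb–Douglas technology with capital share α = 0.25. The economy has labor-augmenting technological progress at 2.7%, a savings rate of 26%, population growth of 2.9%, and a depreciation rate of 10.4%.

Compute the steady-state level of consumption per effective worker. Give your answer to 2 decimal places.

c* ≈ 0.87

In steady state, investment equals break-even investment: s·k^α = (n + g + δ)·k.
Dividing both sides by k: k^(1−α) = s / (n + g + δ).
k^0.75 = 0.26 / (0.029 + 0.027 + 0.104) = 0.26 / 0.160 = 1.6250
k* = 1.6250^(1/0.75) ≈ 1.9105
y* = (k*)^α = 1.9105^0.25 ≈ 1.1757
c* = (1 − s)·y* = (1 − 0.26) × 1.1757 ≈ 0.8700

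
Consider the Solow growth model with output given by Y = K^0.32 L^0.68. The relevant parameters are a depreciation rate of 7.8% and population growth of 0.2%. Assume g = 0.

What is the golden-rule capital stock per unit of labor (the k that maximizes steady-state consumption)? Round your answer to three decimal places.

k_gold ≈ 7.680

The golden rule sets f'(k) = n + δ, i.e. α·k^(α−1) = n + δ.
So k^(1−α) = α / (n + δ) = 0.32 / 0.080 = 4.0000.
k_gold = 4.0000^(1/0.68) ≈ 7.6804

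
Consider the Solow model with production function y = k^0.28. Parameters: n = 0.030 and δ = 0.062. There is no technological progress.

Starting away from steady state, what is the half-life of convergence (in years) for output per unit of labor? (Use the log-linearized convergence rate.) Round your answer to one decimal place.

Near the steady state the convergence rate is λ = (1 − α)(n + δ).
λ = (1 − 0.28) × 0.092 = 0.72 × 0.092 = 0.06624
Half-life = ln 2 / λ = 0.6931 / 0.06624 ≈ 10.46 years

about 10.5 years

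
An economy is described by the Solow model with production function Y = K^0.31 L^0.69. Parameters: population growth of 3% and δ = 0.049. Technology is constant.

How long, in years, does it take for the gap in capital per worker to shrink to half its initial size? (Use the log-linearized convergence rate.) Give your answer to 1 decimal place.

t_½ ≈ 12.7 years

Near the steady state the convergence rate is λ = (1 − α)(n + δ).
λ = (1 − 0.31) × 0.079 = 0.69 × 0.079 = 0.05451
Half-life = ln 2 / λ = 0.6931 / 0.05451 ≈ 12.72 years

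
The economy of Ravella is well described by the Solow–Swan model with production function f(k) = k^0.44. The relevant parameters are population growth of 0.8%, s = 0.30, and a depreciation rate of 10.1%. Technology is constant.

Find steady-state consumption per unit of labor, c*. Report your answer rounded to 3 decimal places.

In steady state, investment equals break-even investment: s·k^α = (n + δ)·k.
Rearranging, k^(1−α) = s / (n + δ).
k^0.56 = 0.30 / (0.008 + 0.101) = 0.30 / 0.109 = 2.7523
k* = 2.7523^(1/0.56) ≈ 6.0978
y* = (k*)^α = 6.0978^0.44 ≈ 2.2155
c* = (1 − s)·y* = (1 − 0.30) × 2.2155 ≈ 1.5509

c* = 1.551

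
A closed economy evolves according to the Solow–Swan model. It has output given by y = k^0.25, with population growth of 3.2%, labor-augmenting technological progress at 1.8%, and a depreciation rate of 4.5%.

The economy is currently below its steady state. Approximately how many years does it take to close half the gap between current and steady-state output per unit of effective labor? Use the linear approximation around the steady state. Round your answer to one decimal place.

Near the steady state the convergence rate is λ = (1 − α)(n + g + δ).
λ = (1 − 0.25) × 0.095 = 0.75 × 0.095 = 0.07125
Half-life = ln 2 / λ = 0.6931 / 0.07125 ≈ 9.73 years

half-life ≈ 9.7 years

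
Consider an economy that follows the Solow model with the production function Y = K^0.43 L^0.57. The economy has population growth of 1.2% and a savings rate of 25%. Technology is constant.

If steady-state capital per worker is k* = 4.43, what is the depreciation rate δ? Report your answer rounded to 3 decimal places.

Steady state requires s·f(k) = (n + δ)·k, i.e. s·k^α = (n + δ)·k.
So s / (n + δ) = (k*)^(1−α) = 4.43^0.57 = 2.3359.
Therefore n + δ = s / 2.3359 = 0.25 / 2.3359 = 0.1070, so δ = 0.1070 − 0.012 = 0.0950.

δ ≈ 0.095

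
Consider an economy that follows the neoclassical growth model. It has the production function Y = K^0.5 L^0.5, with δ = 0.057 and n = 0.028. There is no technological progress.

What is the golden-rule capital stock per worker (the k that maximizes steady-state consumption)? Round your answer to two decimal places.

The golden rule sets f'(k) = n + δ, i.e. α·k^(α−1) = n + δ.
So k^(1−α) = α / (n + δ) = 0.5 / 0.085 = 5.8824.
k_gold = 5.8824^(1/0.5) ≈ 34.6026

k_gold ≈ 34.60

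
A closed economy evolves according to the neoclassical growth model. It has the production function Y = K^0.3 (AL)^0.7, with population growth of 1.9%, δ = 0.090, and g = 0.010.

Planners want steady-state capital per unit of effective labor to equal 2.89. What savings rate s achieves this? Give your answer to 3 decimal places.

At the steady state, Δk = 0, so s·k^α = (n + g + δ)·k.
So s / (n + g + δ) = (k*)^(1−α) = 2.89^0.7 = 2.1020.
Therefore s = 2.1020 × (n + g + δ) = 2.1020 × 0.119 = 0.2501.

s ≈ 0.250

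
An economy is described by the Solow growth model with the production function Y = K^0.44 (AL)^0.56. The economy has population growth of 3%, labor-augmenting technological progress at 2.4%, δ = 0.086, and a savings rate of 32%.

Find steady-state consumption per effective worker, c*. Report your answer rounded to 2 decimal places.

In steady state, investment equals break-even investment: s·k^α = (n + g + δ)·k.
Dividing both sides by k: k^(1−α) = s / (n + g + δ).
k^0.56 = 0.32 / (0.030 + 0.024 + 0.086) = 0.32 / 0.140 = 2.2857
k* = 2.2857^(1/0.56) ≈ 4.3763
y* = (k*)^α = 4.3763^0.44 ≈ 1.9146
c* = (1 − s)·y* = (1 − 0.32) × 1.9146 ≈ 1.3019

c* ≈ 1.30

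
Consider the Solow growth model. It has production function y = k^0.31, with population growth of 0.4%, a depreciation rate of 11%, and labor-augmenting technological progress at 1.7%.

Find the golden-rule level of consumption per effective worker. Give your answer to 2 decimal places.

At the golden rule, f'(k) = n + g + δ, so α·k^(α−1) = n + g + δ and k_gold = (α/(n + g + δ))^(1/(1−α)).
k_gold = (0.31/0.131)^(1/0.69) = 2.3664^1.4493 ≈ 3.4847
c_gold = f(k_gold) − (n + g + δ)·k_gold = 1.4726 − 0.131×3.4847 ≈ 1.0161

c_gold ≈ 1.02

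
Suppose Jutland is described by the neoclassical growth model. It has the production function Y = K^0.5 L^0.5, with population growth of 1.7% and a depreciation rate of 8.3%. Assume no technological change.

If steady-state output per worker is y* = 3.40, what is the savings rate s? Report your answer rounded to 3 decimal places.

s ≈ 0.340

At the steady state, Δk = 0, so s·k^α = (n + δ)·k.
Since y* = [s/(n + δ)]^(α/(1−α)), we have s/(n + δ) = (y*)^((1−α)/α) = 3.40^1 = 3.4000.
Therefore s = 3.4000 × (n + δ) = 3.4000 × 0.100 = 0.3400.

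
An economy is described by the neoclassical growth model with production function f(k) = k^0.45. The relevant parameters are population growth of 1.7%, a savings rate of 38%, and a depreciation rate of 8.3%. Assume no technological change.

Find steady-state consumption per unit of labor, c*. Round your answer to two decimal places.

At the steady state, Δk = 0, so s·k^α = (n + δ)·k.
Rearranging, k^(1−α) = s / (n + δ).
k^0.55 = 0.38 / (0.017 + 0.083) = 0.38 / 0.100 = 3.8000
k* = 3.8000^(1/0.55) ≈ 11.3280
y* = (k*)^α = 11.3280^0.45 ≈ 2.9810
c* = (1 − s)·y* = (1 − 0.38) × 2.9810 ≈ 1.8482

c* ≈ 1.85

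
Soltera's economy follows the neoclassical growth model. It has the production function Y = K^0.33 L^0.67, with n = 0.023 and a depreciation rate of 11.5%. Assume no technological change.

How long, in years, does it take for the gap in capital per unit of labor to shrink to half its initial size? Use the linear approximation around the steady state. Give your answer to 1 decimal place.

about 7.5 years

Near the steady state the convergence rate is λ = (1 − α)(n + δ).
λ = (1 − 0.33) × 0.138 = 0.67 × 0.138 = 0.09246
Half-life = ln 2 / λ = 0.6931 / 0.09246 ≈ 7.50 years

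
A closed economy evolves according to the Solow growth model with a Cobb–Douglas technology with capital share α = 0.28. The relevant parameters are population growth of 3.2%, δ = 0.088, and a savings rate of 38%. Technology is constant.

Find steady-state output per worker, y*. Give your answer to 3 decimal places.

y* ≈ 1.566

At the steady state, Δk = 0, so s·k^α = (n + δ)·k.
Rearranging, k^(1−α) = s / (n + δ).
k^0.72 = 0.38 / (0.032 + 0.088) = 0.38 / 0.120 = 3.1667
k* = 3.1667^(1/0.72) ≈ 4.9578
y* = (k*)^α = 4.9578^0.28 ≈ 1.5656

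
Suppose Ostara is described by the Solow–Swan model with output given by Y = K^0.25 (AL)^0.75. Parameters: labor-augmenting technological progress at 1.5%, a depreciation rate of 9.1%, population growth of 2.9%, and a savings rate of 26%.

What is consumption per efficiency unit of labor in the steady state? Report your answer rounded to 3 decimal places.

c* ≈ 0.921

In steady state, investment equals break-even investment: s·k^α = (n + g + δ)·k.
Dividing both sides by k: k^(1−α) = s / (n + g + δ).
k^0.75 = 0.26 / (0.029 + 0.015 + 0.091) = 0.26 / 0.135 = 1.9259
k* = 1.9259^(1/0.75) ≈ 2.3961
y* = (k*)^α = 2.3961^0.25 ≈ 1.2442
c* = (1 − s)·y* = (1 − 0.26) × 1.2442 ≈ 0.9207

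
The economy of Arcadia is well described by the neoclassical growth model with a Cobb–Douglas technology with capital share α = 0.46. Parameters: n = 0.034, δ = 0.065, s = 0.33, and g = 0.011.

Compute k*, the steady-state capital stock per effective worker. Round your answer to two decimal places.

In steady state, investment equals break-even investment: s·k^α = (n + g + δ)·k.
Rearranging, k^(1−α) = s / (n + g + δ).
k^0.54 = 0.33 / (0.034 + 0.011 + 0.065) = 0.33 / 0.110 = 3.0000
k* = 3.0000^(1/0.54) ≈ 7.6482

k* = 7.65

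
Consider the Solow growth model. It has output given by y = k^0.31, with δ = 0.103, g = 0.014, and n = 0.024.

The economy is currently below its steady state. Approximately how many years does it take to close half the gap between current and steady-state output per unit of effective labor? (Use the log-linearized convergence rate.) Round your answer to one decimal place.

t_½ ≈ 7.1 years

Near the steady state the convergence rate is λ = (1 − α)(n + g + δ).
λ = (1 − 0.31) × 0.141 = 0.69 × 0.141 = 0.09729
Half-life = ln 2 / λ = 0.6931 / 0.09729 ≈ 7.12 years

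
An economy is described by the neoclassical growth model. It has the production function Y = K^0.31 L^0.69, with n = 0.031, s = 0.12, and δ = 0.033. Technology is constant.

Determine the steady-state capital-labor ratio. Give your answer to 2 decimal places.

k* ≈ 2.49

Steady state requires s·f(k) = (n + δ)·k, i.e. s·k^α = (n + δ)·k.
Rearranging, k^(1−α) = s / (n + δ).
k^0.69 = 0.12 / (0.031 + 0.033) = 0.12 / 0.064 = 1.8750
k* = 1.8750^(1/0.69) ≈ 2.4869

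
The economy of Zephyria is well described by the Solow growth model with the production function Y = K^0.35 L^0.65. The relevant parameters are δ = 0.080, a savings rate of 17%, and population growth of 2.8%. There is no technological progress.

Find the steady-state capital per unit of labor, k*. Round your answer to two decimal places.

In steady state, investment equals break-even investment: s·k^α = (n + δ)·k.
Rearranging, k^(1−α) = s / (n + δ).
k^0.65 = 0.17 / (0.028 + 0.080) = 0.17 / 0.108 = 1.5741
k* = 1.5741^(1/0.65) ≈ 2.0097

k* ≈ 2.01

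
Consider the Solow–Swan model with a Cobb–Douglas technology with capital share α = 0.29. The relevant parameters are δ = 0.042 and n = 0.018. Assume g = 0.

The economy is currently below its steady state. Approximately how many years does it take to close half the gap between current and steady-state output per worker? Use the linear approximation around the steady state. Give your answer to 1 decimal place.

t_½ ≈ 16.3 years

Near the steady state the convergence rate is λ = (1 − α)(n + δ).
λ = (1 − 0.29) × 0.060 = 0.71 × 0.060 = 0.0426
Half-life = ln 2 / λ = 0.6931 / 0.0426 ≈ 16.27 years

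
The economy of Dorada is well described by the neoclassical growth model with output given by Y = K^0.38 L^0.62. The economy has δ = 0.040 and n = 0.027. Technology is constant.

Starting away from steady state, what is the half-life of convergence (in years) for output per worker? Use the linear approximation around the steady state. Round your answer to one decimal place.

about 16.7 years

Near the steady state the convergence rate is λ = (1 − α)(n + δ).
λ = (1 − 0.38) × 0.067 = 0.62 × 0.067 = 0.04154
Half-life = ln 2 / λ = 0.6931 / 0.04154 ≈ 16.69 years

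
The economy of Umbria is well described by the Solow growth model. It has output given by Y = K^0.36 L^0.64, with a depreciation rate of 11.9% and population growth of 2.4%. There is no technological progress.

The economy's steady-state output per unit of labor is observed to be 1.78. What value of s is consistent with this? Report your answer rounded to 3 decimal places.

At the steady state, Δk = 0, so s·k^α = (n + δ)·k.
Since y* = [s/(n + δ)]^(α/(1−α)), we have s/(n + δ) = (y*)^((1−α)/α) = 1.78^1.7778 = 2.7874.
Therefore s = 2.7874 × (n + δ) = 2.7874 × 0.143 = 0.3986.

s ≈ 0.399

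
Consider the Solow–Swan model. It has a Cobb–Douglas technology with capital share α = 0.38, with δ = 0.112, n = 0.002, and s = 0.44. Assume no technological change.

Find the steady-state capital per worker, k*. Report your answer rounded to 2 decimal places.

k* ≈ 8.83

Steady state requires s·f(k) = (n + δ)·k, i.e. s·k^α = (n + δ)·k.
Dividing both sides by k: k^(1−α) = s / (n + δ).
k^0.62 = 0.44 / (0.002 + 0.112) = 0.44 / 0.114 = 3.8596
k* = 3.8596^(1/0.62) ≈ 8.8315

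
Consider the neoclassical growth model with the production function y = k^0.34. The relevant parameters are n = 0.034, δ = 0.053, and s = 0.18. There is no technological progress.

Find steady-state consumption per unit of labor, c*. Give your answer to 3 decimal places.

Steady state requires s·f(k) = (n + δ)·k, i.e. s·k^α = (n + δ)·k.
Rearranging, k^(1−α) = s / (n + δ).
k^0.66 = 0.18 / (0.034 + 0.053) = 0.18 / 0.087 = 2.0690
k* = 2.0690^(1/0.66) ≈ 3.0090
y* = (k*)^α = 3.0090^0.34 ≈ 1.4543
c* = (1 − s)·y* = (1 − 0.18) × 1.4543 ≈ 1.1925

c* = 1.193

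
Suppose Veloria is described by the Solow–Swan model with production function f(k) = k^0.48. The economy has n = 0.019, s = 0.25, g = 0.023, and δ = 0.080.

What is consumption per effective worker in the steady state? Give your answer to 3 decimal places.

c* ≈ 1.454

In steady state, investment equals break-even investment: s·k^α = (n + g + δ)·k.
Rearranging, k^(1−α) = s / (n + g + δ).
k^0.52 = 0.25 / (0.019 + 0.023 + 0.080) = 0.25 / 0.122 = 2.0492
k* = 2.0492^(1/0.52) ≈ 3.9738
y* = (k*)^α = 3.9738^0.48 ≈ 1.9392
c* = (1 − s)·y* = (1 − 0.25) × 1.9392 ≈ 1.4544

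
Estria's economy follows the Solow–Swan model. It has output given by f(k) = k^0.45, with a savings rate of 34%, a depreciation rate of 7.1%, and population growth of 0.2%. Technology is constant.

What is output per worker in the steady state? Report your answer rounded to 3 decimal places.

In steady state, investment equals break-even investment: s·k^α = (n + δ)·k.
Rearranging, k^(1−α) = s / (n + δ).
k^0.55 = 0.34 / (0.002 + 0.071) = 0.34 / 0.073 = 4.6575
k* = 4.6575^(1/0.55) ≈ 16.3992
y* = (k*)^α = 16.3992^0.45 ≈ 3.5210

y* ≈ 3.521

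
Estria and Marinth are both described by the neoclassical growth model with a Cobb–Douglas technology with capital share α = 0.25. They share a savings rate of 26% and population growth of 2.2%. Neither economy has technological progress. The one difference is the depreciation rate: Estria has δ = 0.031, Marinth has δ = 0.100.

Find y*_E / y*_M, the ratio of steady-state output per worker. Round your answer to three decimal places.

Steady-state y* = [s/(n + δ)]^(α/(1−α)), so the ratio is [ (s_E/(n + δ)_E) / (s_M/(n + δ)_M) ]^0.3333.
s_E/(n + δ)_E = 0.26/0.053 = 4.9057; s_M/(n + δ)_M = 0.26/0.122 = 2.1311.
Ratio = (4.9057/2.1311)^0.3333 = 2.3020^0.3333 ≈ 1.3204

ratio ≈ 1.320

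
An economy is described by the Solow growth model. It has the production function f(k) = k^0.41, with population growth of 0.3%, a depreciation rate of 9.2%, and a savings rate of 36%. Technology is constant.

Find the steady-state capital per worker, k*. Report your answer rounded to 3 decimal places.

Steady state requires s·f(k) = (n + δ)·k, i.e. s·k^α = (n + δ)·k.
Rearranging, k^(1−α) = s / (n + δ).
k^0.59 = 0.36 / (0.003 + 0.092) = 0.36 / 0.095 = 3.7895
k* = 3.7895^(1/0.59) ≈ 9.5642

k* = 9.564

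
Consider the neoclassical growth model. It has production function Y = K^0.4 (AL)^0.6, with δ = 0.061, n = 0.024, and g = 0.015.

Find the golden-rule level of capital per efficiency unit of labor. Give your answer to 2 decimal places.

The golden rule sets f'(k) = n + g + δ, i.e. α·k^(α−1) = n + g + δ.
So k^(1−α) = α / (n + g + δ) = 0.4 / 0.100 = 4.0000.
k_gold = 4.0000^(1/0.6) ≈ 10.0794

k_gold ≈ 10.08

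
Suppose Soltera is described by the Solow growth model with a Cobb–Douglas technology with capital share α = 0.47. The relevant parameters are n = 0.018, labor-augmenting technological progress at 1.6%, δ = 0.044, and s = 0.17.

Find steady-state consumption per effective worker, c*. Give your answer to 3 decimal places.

c* = 1.656

At the steady state, Δk = 0, so s·k^α = (n + g + δ)·k.
Dividing both sides by k: k^(1−α) = s / (n + g + δ).
k^0.53 = 0.17 / (0.018 + 0.016 + 0.044) = 0.17 / 0.078 = 2.1795
k* = 2.1795^(1/0.53) ≈ 4.3492
y* = (k*)^α = 4.3492^0.47 ≈ 1.9955
c* = (1 − s)·y* = (1 − 0.17) × 1.9955 ≈ 1.6563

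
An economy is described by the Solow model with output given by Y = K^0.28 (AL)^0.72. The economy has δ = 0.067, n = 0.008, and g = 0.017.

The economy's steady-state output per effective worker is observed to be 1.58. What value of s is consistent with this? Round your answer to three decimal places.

s ≈ 0.298

Steady state requires s·f(k) = (n + g + δ)·k, i.e. s·k^α = (n + g + δ)·k.
Since y* = [s/(n + g + δ)]^(α/(1−α)), we have s/(n + g + δ) = (y*)^((1−α)/α) = 1.58^2.5714 = 3.2421.
Therefore s = 3.2421 × (n + g + δ) = 3.2421 × 0.092 = 0.2983.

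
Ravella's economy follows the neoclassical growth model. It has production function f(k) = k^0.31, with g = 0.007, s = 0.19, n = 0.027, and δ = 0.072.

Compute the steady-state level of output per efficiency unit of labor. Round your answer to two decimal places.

y* ≈ 1.30

Steady state requires s·f(k) = (n + g + δ)·k, i.e. s·k^α = (n + g + δ)·k.
Rearranging, k^(1−α) = s / (n + g + δ).
k^0.69 = 0.19 / (0.027 + 0.007 + 0.072) = 0.19 / 0.106 = 1.7925
k* = 1.7925^(1/0.69) ≈ 2.3299
y* = (k*)^α = 2.3299^0.31 ≈ 1.2998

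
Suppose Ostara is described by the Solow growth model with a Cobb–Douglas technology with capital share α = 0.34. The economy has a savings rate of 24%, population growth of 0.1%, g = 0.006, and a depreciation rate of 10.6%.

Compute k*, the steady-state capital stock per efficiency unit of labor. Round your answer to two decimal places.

At the steady state, Δk = 0, so s·k^α = (n + g + δ)·k.
Rearranging, k^(1−α) = s / (n + g + δ).
k^0.66 = 0.24 / (0.001 + 0.006 + 0.106) = 0.24 / 0.113 = 2.1239
k* = 2.1239^(1/0.66) ≈ 3.1308

k* ≈ 3.13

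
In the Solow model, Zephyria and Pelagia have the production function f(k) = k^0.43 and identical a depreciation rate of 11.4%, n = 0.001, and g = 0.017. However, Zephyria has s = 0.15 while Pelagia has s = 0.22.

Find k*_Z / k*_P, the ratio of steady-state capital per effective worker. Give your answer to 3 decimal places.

Steady-state k* = [s/(n + g + δ)]^(1/(1−α)), so the ratio is [ (s_Z/(n + g + δ)_Z) / (s_P/(n + g + δ)_P) ]^1.7544.
s_Z/(n + g + δ)_Z = 0.15/0.132 = 1.1364; s_P/(n + g + δ)_P = 0.22/0.132 = 1.6667.
Ratio = (1.1364/1.6667)^1.7544 = 0.6818^1.7544 ≈ 0.5107

ratio ≈ 0.511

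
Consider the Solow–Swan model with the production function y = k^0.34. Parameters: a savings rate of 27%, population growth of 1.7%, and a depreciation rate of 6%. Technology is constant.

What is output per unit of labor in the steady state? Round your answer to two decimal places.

Steady state requires s·f(k) = (n + δ)·k, i.e. s·k^α = (n + δ)·k.
Rearranging, k^(1−α) = s / (n + δ).
k^0.66 = 0.27 / (0.017 + 0.060) = 0.27 / 0.077 = 3.5065
k* = 3.5065^(1/0.66) ≈ 6.6922
y* = (k*)^α = 6.6922^0.34 ≈ 1.9085

y* = 1.91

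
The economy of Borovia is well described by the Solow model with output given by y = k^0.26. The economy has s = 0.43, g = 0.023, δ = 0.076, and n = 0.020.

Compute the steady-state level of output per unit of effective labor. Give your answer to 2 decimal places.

In steady state, investment equals break-even investment: s·k^α = (n + g + δ)·k.
Dividing both sides by k: k^(1−α) = s / (n + g + δ).
k^0.74 = 0.43 / (0.020 + 0.023 + 0.076) = 0.43 / 0.119 = 3.6134
k* = 3.6134^(1/0.74) ≈ 5.6747
y* = (k*)^α = 5.6747^0.26 ≈ 1.5705

y* ≈ 1.57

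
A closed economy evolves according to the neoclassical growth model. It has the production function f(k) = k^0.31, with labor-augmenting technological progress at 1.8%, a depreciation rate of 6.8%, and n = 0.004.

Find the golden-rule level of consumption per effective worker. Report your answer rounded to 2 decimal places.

c_gold ≈ 1.20

At the golden rule, f'(k) = n + g + δ, so α·k^(α−1) = n + g + δ and k_gold = (α/(n + g + δ))^(1/(1−α)).
k_gold = (0.31/0.090)^(1/0.69) = 3.4444^1.4493 ≈ 6.0040
c_gold = f(k_gold) − (n + g + δ)·k_gold = 1.7431 − 0.090×6.0040 ≈ 1.2027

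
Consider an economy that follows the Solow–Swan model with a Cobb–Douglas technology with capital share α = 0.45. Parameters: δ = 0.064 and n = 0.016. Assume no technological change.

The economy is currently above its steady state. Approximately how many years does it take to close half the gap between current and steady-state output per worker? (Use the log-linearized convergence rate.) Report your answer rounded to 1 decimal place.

t_½ ≈ 15.8 years

Near the steady state the convergence rate is λ = (1 − α)(n + δ).
λ = (1 − 0.45) × 0.080 = 0.55 × 0.080 = 0.0440
Half-life = ln 2 / λ = 0.6931 / 0.0440 ≈ 15.75 years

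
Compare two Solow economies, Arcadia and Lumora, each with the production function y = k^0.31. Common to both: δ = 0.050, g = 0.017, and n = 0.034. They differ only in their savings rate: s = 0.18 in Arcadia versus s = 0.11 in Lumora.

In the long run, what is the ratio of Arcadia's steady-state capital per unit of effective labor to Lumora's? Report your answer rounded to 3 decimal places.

Steady-state k* = [s/(n + g + δ)]^(1/(1−α)), so the ratio is [ (s_A/(n + g + δ)_A) / (s_L/(n + g + δ)_L) ]^1.4493.
s_A/(n + g + δ)_A = 0.18/0.101 = 1.7822; s_L/(n + g + δ)_L = 0.11/0.101 = 1.0891.
Ratio = (1.7822/1.0891)^1.4493 = 1.6364^1.4493 ≈ 2.0417

k*_A / k*_L ≈ 2.042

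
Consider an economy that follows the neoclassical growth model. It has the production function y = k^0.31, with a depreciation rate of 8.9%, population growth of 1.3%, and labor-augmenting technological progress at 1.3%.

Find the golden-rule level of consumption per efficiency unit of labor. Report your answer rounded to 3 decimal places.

c_gold ≈ 1.077

At the golden rule, f'(k) = n + g + δ, so α·k^(α−1) = n + g + δ and k_gold = (α/(n + g + δ))^(1/(1−α)).
k_gold = (0.31/0.115)^(1/0.69) = 2.6957^1.4493 ≈ 4.2089
c_gold = f(k_gold) − (n + g + δ)·k_gold = 1.5613 − 0.115×4.2089 ≈ 1.0773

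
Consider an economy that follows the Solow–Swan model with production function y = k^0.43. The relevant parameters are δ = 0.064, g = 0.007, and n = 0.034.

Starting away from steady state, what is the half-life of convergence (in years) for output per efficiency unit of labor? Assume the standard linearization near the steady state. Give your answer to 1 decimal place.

Near the steady state the convergence rate is λ = (1 − α)(n + g + δ).
λ = (1 − 0.43) × 0.105 = 0.57 × 0.105 = 0.05985
Half-life = ln 2 / λ = 0.6931 / 0.05985 ≈ 11.58 years

half-life ≈ 11.6 years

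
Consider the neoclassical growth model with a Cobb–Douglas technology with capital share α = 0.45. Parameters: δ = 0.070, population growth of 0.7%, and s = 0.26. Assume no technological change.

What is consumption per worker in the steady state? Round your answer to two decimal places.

c* = 2.00

At the steady state, Δk = 0, so s·k^α = (n + δ)·k.
Rearranging, k^(1−α) = s / (n + δ).
k^0.55 = 0.26 / (0.007 + 0.070) = 0.26 / 0.077 = 3.3766
k* = 3.3766^(1/0.55) ≈ 9.1384
y* = (k*)^α = 9.1384^0.45 ≈ 2.7064
c* = (1 − s)·y* = (1 − 0.26) × 2.7064 ≈ 2.0027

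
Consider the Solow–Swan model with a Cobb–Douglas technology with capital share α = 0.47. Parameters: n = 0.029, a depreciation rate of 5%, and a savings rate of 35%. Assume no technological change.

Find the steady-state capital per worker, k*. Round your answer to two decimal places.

Steady state requires s·f(k) = (n + δ)·k, i.e. s·k^α = (n + δ)·k.
Dividing both sides by k: k^(1−α) = s / (n + δ).
k^0.53 = 0.35 / (0.029 + 0.050) = 0.35 / 0.079 = 4.4304
k* = 4.4304^(1/0.53) ≈ 16.5845

k* = 16.58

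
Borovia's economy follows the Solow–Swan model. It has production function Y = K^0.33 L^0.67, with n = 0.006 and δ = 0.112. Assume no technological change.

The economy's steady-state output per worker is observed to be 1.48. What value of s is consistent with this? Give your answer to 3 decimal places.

s ≈ 0.262

In steady state, investment equals break-even investment: s·k^α = (n + δ)·k.
Since y* = [s/(n + δ)]^(α/(1−α)), we have s/(n + δ) = (y*)^((1−α)/α) = 1.48^2.0303 = 2.2166.
Therefore s = 2.2166 × (n + δ) = 2.2166 × 0.118 = 0.2616.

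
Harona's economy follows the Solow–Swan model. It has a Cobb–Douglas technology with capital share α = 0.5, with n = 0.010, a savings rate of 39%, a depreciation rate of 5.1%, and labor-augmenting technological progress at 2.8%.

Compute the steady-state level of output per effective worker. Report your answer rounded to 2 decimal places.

Steady state requires s·f(k) = (n + g + δ)·k, i.e. s·k^α = (n + g + δ)·k.
Rearranging, k^(1−α) = s / (n + g + δ).
k^0.5 = 0.39 / (0.010 + 0.028 + 0.051) = 0.39 / 0.089 = 4.3820
k* = 4.3820^(1/0.5) ≈ 19.2019
y* = (k*)^α = 19.2019^0.5 ≈ 4.3820

y* ≈ 4.38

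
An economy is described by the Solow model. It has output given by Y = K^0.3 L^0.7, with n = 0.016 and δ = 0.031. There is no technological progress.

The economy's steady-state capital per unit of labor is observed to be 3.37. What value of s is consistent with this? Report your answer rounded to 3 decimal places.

s ≈ 0.110

In steady state, investment equals break-even investment: s·k^α = (n + δ)·k.
So s / (n + δ) = (k*)^(1−α) = 3.37^0.7 = 2.3407.
Therefore s = 2.3407 × (n + δ) = 2.3407 × 0.047 = 0.1100.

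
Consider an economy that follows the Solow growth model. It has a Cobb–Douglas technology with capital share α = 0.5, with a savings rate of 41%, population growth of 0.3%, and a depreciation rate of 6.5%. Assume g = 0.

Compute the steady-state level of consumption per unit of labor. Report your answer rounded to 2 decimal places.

c* ≈ 3.56

Steady state requires s·f(k) = (n + δ)·k, i.e. s·k^α = (n + δ)·k.
Dividing both sides by k: k^(1−α) = s / (n + δ).
k^0.5 = 0.41 / (0.003 + 0.065) = 0.41 / 0.068 = 6.0294
k* = 6.0294^(1/0.5) ≈ 36.3537
y* = (k*)^α = 36.3537^0.5 ≈ 6.0294
c* = (1 − s)·y* = (1 − 0.41) × 6.0294 ≈ 3.5573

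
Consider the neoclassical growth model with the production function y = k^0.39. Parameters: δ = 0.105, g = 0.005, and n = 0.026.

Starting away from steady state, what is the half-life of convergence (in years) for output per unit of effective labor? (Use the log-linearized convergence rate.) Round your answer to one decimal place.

t_½ ≈ 8.4 years

Near the steady state the convergence rate is λ = (1 − α)(n + g + δ).
λ = (1 − 0.39) × 0.136 = 0.61 × 0.136 = 0.08296
Half-life = ln 2 / λ = 0.6931 / 0.08296 ≈ 8.35 years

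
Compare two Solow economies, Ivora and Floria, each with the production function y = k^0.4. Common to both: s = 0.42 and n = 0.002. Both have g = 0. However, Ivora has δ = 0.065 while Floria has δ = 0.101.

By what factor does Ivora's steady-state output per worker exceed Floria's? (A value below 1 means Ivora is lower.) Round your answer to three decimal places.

Steady-state y* = [s/(n + δ)]^(α/(1−α)), so the ratio is [ (s_I/(n + δ)_I) / (s_F/(n + δ)_F) ]^0.6667.
s_I/(n + δ)_I = 0.42/0.067 = 6.2687; s_F/(n + δ)_F = 0.42/0.103 = 4.0777.
Ratio = (6.2687/4.0777)^0.6667 = 1.5373^0.6667 ≈ 1.3320

ratio ≈ 1.332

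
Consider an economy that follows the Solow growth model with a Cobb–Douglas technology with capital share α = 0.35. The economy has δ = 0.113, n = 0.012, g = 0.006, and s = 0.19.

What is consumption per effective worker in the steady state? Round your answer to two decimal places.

Steady state requires s·f(k) = (n + g + δ)·k, i.e. s·k^α = (n + g + δ)·k.
Dividing both sides by k: k^(1−α) = s / (n + g + δ).
k^0.65 = 0.19 / (0.012 + 0.006 + 0.113) = 0.19 / 0.131 = 1.4504
k* = 1.4504^(1/0.65) ≈ 1.7719
y* = (k*)^α = 1.7719^0.35 ≈ 1.2217
c* = (1 − s)·y* = (1 − 0.19) × 1.2217 ≈ 0.9896

c* ≈ 0.99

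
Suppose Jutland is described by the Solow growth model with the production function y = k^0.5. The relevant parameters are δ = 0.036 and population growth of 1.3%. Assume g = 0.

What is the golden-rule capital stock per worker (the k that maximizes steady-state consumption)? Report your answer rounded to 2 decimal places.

k_gold ≈ 104.12

The golden rule sets f'(k) = n + δ, i.e. α·k^(α−1) = n + δ.
So k^(1−α) = α / (n + δ) = 0.5 / 0.049 = 10.2041.
k_gold = 10.2041^(1/0.5) ≈ 104.1237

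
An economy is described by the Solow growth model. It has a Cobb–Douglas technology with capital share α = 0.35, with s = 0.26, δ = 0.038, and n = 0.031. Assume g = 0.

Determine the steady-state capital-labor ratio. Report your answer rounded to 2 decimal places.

k* = 7.70

In steady state, investment equals break-even investment: s·k^α = (n + δ)·k.
Dividing both sides by k: k^(1−α) = s / (n + δ).
k^0.65 = 0.26 / (0.031 + 0.038) = 0.26 / 0.069 = 3.7681
k* = 3.7681^(1/0.65) ≈ 7.6974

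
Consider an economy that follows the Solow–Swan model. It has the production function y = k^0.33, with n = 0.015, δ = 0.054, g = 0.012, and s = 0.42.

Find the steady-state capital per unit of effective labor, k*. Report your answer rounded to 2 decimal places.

k* ≈ 11.66

In steady state, investment equals break-even investment: s·k^α = (n + g + δ)·k.
Rearranging, k^(1−α) = s / (n + g + δ).
k^0.67 = 0.42 / (0.015 + 0.012 + 0.054) = 0.42 / 0.081 = 5.1852
k* = 5.1852^(1/0.67) ≈ 11.6631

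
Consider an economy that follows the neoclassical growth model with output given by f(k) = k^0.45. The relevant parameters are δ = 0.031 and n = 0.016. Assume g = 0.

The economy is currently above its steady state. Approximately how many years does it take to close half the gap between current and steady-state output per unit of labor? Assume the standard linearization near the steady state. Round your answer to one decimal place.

t_½ ≈ 26.8 years

Near the steady state the convergence rate is λ = (1 − α)(n + δ).
λ = (1 − 0.45) × 0.047 = 0.55 × 0.047 = 0.02585
Half-life = ln 2 / λ = 0.6931 / 0.02585 ≈ 26.81 years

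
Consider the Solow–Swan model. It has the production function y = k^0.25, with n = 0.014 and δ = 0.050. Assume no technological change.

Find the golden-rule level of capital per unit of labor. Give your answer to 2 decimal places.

The golden rule sets f'(k) = n + δ, i.e. α·k^(α−1) = n + δ.
So k^(1−α) = α / (n + δ) = 0.25 / 0.064 = 3.9063.
k_gold = 3.9063^(1/0.75) ≈ 6.1521

k_gold ≈ 6.15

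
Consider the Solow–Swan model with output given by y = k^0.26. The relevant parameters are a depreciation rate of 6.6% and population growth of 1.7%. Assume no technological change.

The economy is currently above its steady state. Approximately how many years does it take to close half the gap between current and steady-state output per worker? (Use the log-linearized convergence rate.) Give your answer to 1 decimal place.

Near the steady state the convergence rate is λ = (1 − α)(n + δ).
λ = (1 − 0.26) × 0.083 = 0.74 × 0.083 = 0.06142
Half-life = ln 2 / λ = 0.6931 / 0.06142 ≈ 11.28 years

t_½ ≈ 11.3 years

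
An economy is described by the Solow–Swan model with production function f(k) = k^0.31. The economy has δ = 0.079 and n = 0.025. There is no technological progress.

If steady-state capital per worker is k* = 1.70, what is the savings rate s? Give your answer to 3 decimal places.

Steady state requires s·f(k) = (n + δ)·k, i.e. s·k^α = (n + δ)·k.
So s / (n + δ) = (k*)^(1−α) = 1.70^0.69 = 1.4421.
Therefore s = 1.4421 × (n + δ) = 1.4421 × 0.104 = 0.1500.

s ≈ 0.150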